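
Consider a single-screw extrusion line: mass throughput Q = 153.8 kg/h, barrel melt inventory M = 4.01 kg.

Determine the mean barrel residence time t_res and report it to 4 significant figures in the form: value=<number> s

value=93.86 s

Convert throughput: Q = 153.8 kg/h = 153.8/3600 = 0.0427222 kg/s
t_res = M / Q_s = 4.01 ÷ 0.0427222 = 93.8622 s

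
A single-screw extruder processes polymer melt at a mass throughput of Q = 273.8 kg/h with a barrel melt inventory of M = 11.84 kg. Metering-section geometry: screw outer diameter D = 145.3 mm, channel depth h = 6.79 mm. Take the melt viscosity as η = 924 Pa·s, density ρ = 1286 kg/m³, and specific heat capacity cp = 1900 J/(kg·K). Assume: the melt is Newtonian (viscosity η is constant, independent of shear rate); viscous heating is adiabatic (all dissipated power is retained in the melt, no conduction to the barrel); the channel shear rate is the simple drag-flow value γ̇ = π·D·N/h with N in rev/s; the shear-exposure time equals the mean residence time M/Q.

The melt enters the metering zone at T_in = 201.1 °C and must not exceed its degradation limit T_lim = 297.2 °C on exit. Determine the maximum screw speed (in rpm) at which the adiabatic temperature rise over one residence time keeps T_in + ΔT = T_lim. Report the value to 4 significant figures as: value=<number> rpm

Q_s = Q / 3600 = 273.8 / 3600 = 0.0760556 kg/s
t_res = M / Q_s = 11.84 ÷ 0.0760556 = 155.676 s
Convert to metres: D = 0.1453 m, h = 0.00679 m
ΔT_a = T_lim − T_in = 297.2 − 201.1 = 96.1 K
Invert ΔT = ηγ̇²t_res/(ρcp) for γ̇: γ̇_max² = ΔT_a ρ cp / (η t_res) = 96.1·1286·1900 / (924·155.676) = 1632.39 s⁻²
Take the square root: γ̇_max = √(1632.39) = 40.4029 s⁻¹
Solve γ̇ = πDN/h for N: N_max = γ̇_max·h/(π·D) = 40.4029 × 0.00679 / (π × 0.1453) = 0.60099 rev/s = 36.0594 rpm

value=36.06 rpm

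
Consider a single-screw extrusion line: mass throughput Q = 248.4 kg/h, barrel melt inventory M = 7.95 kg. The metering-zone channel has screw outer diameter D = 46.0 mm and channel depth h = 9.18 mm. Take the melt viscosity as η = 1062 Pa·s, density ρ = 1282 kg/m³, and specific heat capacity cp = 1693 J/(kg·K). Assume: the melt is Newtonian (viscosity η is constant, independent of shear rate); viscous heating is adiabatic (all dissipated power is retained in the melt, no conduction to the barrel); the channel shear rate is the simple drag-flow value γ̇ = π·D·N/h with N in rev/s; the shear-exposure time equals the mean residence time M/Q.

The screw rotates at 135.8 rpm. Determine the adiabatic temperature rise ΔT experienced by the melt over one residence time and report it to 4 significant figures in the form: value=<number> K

Q_s = Q / 3600 = 248.4 / 3600 = 0.069 kg/s
Mean residence time: t_res = M/Q_s = 7.95 kg / 0.069 kg/s = 115.217 s
Geometry in metres: D = 46.0 mm → 0.046 m, h = 9.18 mm → 0.00918 m; screw speed N = 135.8 rpm = 2.26333 rev/s
Shear rate: γ̇ = πDN/h = π·0.046·2.26333/0.00918 = 35.6298 s⁻¹
ΔT = η·γ̇²·t_res / (ρ·cp) = 1062 · (35.6298)² · 115.217 / (1282 · 1693) = 71.569 K

value=71.57 K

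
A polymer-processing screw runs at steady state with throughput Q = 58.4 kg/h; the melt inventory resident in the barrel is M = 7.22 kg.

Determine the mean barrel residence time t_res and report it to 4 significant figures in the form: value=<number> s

Convert throughput: Q = 58.4 kg/h = 58.4/3600 = 0.0162222 kg/s
Mean residence time: t_res = M/Q_s = 7.22 kg / 0.0162222 kg/s = 445.068 s

value=445.1 s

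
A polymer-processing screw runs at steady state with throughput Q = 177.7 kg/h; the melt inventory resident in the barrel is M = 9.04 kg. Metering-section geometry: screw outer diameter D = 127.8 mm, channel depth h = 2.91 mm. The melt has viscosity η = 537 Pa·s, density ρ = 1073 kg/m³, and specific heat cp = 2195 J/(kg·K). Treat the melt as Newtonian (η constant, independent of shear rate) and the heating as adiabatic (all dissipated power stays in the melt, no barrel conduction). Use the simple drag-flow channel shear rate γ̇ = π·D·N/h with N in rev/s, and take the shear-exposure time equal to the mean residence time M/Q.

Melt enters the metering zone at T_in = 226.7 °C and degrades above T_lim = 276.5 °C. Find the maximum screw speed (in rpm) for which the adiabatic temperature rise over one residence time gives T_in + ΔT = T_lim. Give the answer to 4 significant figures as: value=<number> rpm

value=15.02 rpm

Throughput in SI: Q_s = 177.7 kg/h ÷ 3600 s/h = 0.0493611 kg/s
t_res = M / Q_s = 9.04 ÷ 0.0493611 = 183.14 s
Convert to metres: D = 0.1278 m, h = 0.00291 m
ΔT_a = T_lim − T_in = 276.5 − 226.7 = 49.8 K
γ̇_max² = ΔT_a·ρ·cp/(η·t_res) = 49.8·1073·2195/(537·183.14) = 1192.63 s⁻²
γ̇_max = √1192.63 = 34.5345 s⁻¹
Solve γ̇ = πDN/h for N: N_max = γ̇_max·h/(π·D) = 34.5345 × 0.00291 / (π × 0.1278) = 0.250302 rev/s = 15.0181 rpm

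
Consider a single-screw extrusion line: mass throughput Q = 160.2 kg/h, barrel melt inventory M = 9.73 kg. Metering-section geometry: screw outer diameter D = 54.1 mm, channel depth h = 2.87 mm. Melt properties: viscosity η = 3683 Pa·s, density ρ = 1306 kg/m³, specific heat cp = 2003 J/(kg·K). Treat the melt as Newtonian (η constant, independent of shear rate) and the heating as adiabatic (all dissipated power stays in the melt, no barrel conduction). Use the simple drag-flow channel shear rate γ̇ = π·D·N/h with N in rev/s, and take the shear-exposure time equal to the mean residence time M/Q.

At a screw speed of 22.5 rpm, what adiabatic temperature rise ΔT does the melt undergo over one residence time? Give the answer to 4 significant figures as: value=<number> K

value=151.8 K

Q_s = Q / 3600 = 160.2 / 3600 = 0.0445 kg/s
t_res = M / Q_s = 9.73 / 0.0445 = 218.652 s
Geometry in metres: D = 54.1 mm → 0.0541 m, h = 2.87 mm → 0.00287 m; screw speed N = 22.5 rpm = 0.375 rev/s
Shear rate: γ̇ = πDN/h = π·0.0541·0.375/0.00287 = 22.2073 s⁻¹
Adiabatic rise: ΔT = η γ̇² t_res / (ρ cp) = 3683·(22.2073)²·218.652 / (1306·2003) = 151.818 K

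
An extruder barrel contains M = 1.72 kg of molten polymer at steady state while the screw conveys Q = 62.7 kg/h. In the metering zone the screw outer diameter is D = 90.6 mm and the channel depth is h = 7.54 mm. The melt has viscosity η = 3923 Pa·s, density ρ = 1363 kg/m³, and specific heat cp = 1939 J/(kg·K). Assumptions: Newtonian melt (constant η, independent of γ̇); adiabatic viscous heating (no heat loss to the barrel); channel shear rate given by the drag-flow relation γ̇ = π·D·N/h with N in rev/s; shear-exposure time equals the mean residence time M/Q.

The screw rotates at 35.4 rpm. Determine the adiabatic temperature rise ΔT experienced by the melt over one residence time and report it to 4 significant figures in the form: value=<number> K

value=72.72 K

Q_s = Q / 3600 = 62.7 / 3600 = 0.0174167 kg/s
t_res = M / Q_s = 1.72 / 0.0174167 = 98.756 s
Convert to SI: D = 0.0906 m, h = 0.00754 m, N = 35.4/60 = 0.59 rev/s
γ̇ = π·D·N / h = π · 0.0906 · 0.59 / 0.00754 = 22.272 s⁻¹
ΔT = η·γ̇²·t_res/(ρ·cp) = [3923 × 22.272² × 98.756] / [1363 × 1939] = 72.7153 K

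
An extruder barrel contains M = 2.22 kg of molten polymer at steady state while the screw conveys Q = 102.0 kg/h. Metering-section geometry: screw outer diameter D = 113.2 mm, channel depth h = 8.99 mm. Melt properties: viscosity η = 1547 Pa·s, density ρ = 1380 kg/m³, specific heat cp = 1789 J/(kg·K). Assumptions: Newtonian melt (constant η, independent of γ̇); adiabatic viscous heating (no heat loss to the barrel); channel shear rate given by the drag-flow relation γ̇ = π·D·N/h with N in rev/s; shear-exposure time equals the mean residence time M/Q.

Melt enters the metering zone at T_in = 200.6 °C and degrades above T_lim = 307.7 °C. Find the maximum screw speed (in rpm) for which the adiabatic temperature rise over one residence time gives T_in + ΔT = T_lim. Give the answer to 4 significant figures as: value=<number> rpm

Throughput in SI: Q_s = 102.0 kg/h ÷ 3600 s/h = 0.0283333 kg/s
Mean residence time: t_res = M/Q_s = 2.22 kg / 0.0283333 kg/s = 78.3529 s
Geometry in SI: D = 113.2 mm → 0.1132 m, h = 8.99 mm → 0.00899 m
ΔT_a = T_lim − T_in = 307.7 − 200.6 = 107.1 K
γ̇_max² = ΔT_a·ρ·cp/(η·t_res) = 107.1·1380·1789/(1547·78.3529) = 2181.39 s⁻²
γ̇_max = √2181.39 = 46.7054 s⁻¹
N_max = γ̇_max·h / (π·D) = 46.7054 · 0.00899 / (π · 0.1132) = 1.18067 rev/s = 70.8404 rpm

value=70.84 rpm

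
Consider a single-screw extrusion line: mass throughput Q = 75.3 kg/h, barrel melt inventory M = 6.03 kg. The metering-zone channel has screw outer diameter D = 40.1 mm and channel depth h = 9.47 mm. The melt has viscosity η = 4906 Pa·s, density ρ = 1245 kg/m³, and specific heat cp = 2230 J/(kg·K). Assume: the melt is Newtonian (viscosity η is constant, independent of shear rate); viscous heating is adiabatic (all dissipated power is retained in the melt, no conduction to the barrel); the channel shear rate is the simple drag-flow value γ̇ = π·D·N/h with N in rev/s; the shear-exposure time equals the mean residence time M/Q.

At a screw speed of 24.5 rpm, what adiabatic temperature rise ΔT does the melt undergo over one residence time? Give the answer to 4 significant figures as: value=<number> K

Throughput in SI: Q_s = 75.3 kg/h ÷ 3600 s/h = 0.0209167 kg/s
t_res = M / Q_s = 6.03 / 0.0209167 = 288.287 s
D = 40.1 mm = 0.0401 m;  h = 9.47 mm = 0.00947 m;  N = 24.5 rpm / 60 = 0.408333 rev/s
γ̇ = π D N / h = (π)(0.0401)(0.408333) / 0.00947 = 5.43199 s⁻¹
ΔT = η·γ̇²·t_res/(ρ·cp) = [4906 × 5.43199² × 288.287] / [1245 × 2230] = 15.0313 K

value=15.03 K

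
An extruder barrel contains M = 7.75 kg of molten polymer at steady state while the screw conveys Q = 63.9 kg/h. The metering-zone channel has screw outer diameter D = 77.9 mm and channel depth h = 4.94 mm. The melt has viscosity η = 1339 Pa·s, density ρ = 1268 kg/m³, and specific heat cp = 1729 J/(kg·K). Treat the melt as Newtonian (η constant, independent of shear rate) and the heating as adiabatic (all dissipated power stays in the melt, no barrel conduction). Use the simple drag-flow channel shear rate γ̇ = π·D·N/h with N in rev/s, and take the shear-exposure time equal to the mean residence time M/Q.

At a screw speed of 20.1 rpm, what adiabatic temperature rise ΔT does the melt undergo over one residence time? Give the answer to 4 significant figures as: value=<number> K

value=73.45 K

Throughput in SI: Q_s = 63.9 kg/h ÷ 3600 s/h = 0.01775 kg/s
Mean residence time: t_res = M/Q_s = 7.75 kg / 0.01775 kg/s = 436.62 s
D = 77.9 mm = 0.0779 m;  h = 4.94 mm = 0.00494 m;  N = 20.1 rpm / 60 = 0.335 rev/s
Shear rate: γ̇ = πDN/h = π·0.0779·0.335/0.00494 = 16.5961 s⁻¹
ΔT = η·γ̇²·t_res / (ρ·cp) = 1339 · (16.5961)² · 436.62 / (1268 · 1729) = 73.448 K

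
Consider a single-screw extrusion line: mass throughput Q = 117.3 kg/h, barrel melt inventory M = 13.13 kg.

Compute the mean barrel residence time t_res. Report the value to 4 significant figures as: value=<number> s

value=403.0 s

Q_s = Q / 3600 = 117.3 / 3600 = 0.0325833 kg/s
t_res = M / Q_s = 13.13 ÷ 0.0325833 = 402.967 s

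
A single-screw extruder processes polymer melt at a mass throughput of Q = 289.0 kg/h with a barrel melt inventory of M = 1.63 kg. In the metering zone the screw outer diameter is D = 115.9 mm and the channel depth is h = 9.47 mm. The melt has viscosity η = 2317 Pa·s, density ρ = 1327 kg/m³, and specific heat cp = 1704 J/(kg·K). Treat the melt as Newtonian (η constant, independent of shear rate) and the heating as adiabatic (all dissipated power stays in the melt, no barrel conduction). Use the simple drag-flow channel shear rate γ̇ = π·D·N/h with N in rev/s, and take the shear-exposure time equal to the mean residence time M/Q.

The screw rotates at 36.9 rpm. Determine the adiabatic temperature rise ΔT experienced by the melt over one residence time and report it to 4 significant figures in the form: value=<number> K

Convert throughput: Q = 289.0 kg/h = 289.0/3600 = 0.0802778 kg/s
t_res = M / Q_s = 1.63 ÷ 0.0802778 = 20.3045 s
Convert to SI: D = 0.1159 m, h = 0.00947 m, N = 36.9/60 = 0.615 rev/s
γ̇ = π·D·N / h = π · 0.1159 · 0.615 / 0.00947 = 23.646 s⁻¹
ΔT = η·γ̇²·t_res/(ρ·cp) = [2317 × 23.646² × 20.3045] / [1327 × 1704] = 11.6331 K

value=11.63 K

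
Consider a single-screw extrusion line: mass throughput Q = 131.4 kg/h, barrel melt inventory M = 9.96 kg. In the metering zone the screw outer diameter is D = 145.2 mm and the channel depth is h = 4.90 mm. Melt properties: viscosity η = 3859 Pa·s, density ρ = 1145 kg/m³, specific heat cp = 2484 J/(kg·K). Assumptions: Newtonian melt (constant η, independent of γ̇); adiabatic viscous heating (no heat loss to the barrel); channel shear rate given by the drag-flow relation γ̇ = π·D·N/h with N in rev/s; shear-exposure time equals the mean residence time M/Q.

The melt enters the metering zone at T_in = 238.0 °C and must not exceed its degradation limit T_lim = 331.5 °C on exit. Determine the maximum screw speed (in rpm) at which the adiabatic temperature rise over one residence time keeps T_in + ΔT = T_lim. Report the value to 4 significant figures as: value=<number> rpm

Q_s = Q / 3600 = 131.4 / 3600 = 0.0365 kg/s
t_res = M / Q_s = 9.96 ÷ 0.0365 = 272.877 s
Convert to metres: D = 0.1452 m, h = 0.0049 m
ΔT_a = T_lim − T_in = 331.5 − 238.0 = 93.5 K
γ̇_max² = ΔT_a·ρ·cp / (η·t_res) = [93.5 × 1145 × 2484] / [3859 × 272.877] = 252.538 s⁻²
γ̇_max = sqrt(252.538) = 15.8915 s⁻¹
N_max = γ̇_max·h / (π·D) = 15.8915 · 0.0049 / (π · 0.1452) = 0.170704 rev/s = 10.2422 rpm

value=10.24 rpm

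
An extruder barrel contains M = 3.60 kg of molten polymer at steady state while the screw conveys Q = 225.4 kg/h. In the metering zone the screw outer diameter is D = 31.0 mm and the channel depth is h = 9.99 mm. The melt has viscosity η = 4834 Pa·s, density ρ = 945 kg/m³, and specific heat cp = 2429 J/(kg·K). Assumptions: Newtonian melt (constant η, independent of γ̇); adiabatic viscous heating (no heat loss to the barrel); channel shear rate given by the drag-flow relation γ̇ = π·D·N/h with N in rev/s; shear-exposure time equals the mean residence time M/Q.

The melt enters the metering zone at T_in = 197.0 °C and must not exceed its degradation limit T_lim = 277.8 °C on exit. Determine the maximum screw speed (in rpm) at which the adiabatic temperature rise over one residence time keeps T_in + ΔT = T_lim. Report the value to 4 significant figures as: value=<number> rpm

Convert throughput: Q = 225.4 kg/h = 225.4/3600 = 0.0626111 kg/s
Mean residence time: t_res = M/Q_s = 3.60 kg / 0.0626111 kg/s = 57.4978 s
Convert to metres: D = 0.031 m, h = 0.00999 m
ΔT_a = T_lim − T_in = 277.8 °C − 197.0 °C = 80.8 K
γ̇_max² = ΔT_a·ρ·cp / (η·t_res) = [80.8 × 945 × 2429] / [4834 × 57.4978] = 667.287 s⁻²
γ̇_max = sqrt(667.287) = 25.8319 s⁻¹
N_max = γ̇_max·h / (π·D) = 25.8319 · 0.00999 / (π · 0.031) = 2.64978 rev/s = 158.987 rpm

value=159.0 rpm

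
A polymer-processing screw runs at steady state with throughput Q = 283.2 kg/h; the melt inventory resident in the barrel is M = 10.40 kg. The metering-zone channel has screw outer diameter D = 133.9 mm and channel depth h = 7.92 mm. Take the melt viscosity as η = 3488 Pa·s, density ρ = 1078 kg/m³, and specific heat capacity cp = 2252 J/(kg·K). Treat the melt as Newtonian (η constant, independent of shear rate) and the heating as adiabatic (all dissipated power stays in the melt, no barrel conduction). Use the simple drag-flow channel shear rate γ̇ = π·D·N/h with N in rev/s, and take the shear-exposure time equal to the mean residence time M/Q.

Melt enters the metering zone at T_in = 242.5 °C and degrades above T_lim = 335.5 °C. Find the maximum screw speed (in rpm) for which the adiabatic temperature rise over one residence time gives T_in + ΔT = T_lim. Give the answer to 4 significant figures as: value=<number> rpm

Q_s = Q / 3600 = 283.2 / 3600 = 0.0786667 kg/s
Mean residence time: t_res = M/Q_s = 10.40 kg / 0.0786667 kg/s = 132.203 s
D = 133.9 mm = 0.1339 m;  h = 7.92 mm = 0.00792 m
ΔT_a = T_lim − T_in = 335.5 °C − 242.5 °C = 93 K
γ̇_max² = ΔT_a·ρ·cp / (η·t_res) = [93 × 1078 × 2252] / [3488 × 132.203] = 489.611 s⁻²
γ̇_max = sqrt(489.611) = 22.1272 s⁻¹
N_max = γ̇_max·h / (π·D) = 22.1272 · 0.00792 / (π · 0.1339) = 0.416601 rev/s = 24.9961 rpm

value=25.00 rpm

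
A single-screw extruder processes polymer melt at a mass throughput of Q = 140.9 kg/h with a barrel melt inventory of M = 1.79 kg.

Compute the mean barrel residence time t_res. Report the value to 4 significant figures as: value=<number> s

Q_s = Q / 3600 = 140.9 / 3600 = 0.0391389 kg/s
Mean residence time: t_res = M/Q_s = 1.79 kg / 0.0391389 kg/s = 45.7346 s

value=45.73 s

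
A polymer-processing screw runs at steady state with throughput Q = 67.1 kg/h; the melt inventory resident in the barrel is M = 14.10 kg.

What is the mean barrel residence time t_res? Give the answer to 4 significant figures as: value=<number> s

value=756.5 s

Q_s = Q / 3600 = 67.1 / 3600 = 0.0186389 kg/s
Mean residence time: t_res = M/Q_s = 14.10 kg / 0.0186389 kg/s = 756.483 s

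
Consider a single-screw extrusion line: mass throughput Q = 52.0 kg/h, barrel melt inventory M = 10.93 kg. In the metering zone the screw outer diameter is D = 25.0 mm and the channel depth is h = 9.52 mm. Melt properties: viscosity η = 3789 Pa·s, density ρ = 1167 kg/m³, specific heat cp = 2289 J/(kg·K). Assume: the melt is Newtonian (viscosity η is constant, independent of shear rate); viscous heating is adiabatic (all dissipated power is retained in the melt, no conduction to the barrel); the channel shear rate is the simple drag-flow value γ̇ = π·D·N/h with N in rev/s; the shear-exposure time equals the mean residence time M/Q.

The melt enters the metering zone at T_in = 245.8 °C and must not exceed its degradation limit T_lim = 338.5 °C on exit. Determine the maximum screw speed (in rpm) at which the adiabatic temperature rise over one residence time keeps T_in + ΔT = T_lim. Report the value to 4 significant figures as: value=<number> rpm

Q_s = Q / 3600 = 52.0 / 3600 = 0.0144444 kg/s
t_res = M / Q_s = 10.93 / 0.0144444 = 756.692 s
Geometry in SI: D = 25.0 mm → 0.025 m, h = 9.52 mm → 0.00952 m
ΔT_a = T_lim − T_in = 338.5 − 245.8 = 92.7 K
γ̇_max² = ΔT_a·ρ·cp/(η·t_res) = 92.7·1167·2289/(3789·756.692) = 86.3679 s⁻²
γ̇_max = sqrt(86.3679) = 9.29343 s⁻¹
N_max = γ̇_max·h / (π·D) = 9.29343 · 0.00952 / (π · 0.025) = 1.12648 rev/s = 67.5888 rpm

value=67.59 rpm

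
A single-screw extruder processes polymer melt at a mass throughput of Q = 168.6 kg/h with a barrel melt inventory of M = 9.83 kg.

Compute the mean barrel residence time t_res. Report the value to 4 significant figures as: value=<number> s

Convert throughput: Q = 168.6 kg/h = 168.6/3600 = 0.0468333 kg/s
t_res = M / Q_s = 9.83 ÷ 0.0468333 = 209.893 s

value=209.9 s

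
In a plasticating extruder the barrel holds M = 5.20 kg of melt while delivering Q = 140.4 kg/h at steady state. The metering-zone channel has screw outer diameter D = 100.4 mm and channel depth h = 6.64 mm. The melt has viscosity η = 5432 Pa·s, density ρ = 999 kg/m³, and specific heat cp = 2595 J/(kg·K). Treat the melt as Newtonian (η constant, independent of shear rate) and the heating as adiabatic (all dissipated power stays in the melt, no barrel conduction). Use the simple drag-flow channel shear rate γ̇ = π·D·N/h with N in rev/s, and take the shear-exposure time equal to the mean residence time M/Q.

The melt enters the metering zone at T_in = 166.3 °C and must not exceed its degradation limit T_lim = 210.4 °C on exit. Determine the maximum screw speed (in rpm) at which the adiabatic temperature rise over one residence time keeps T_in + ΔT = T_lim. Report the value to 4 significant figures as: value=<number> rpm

Q_s = Q / 3600 = 140.4 / 3600 = 0.039 kg/s
t_res = M / Q_s = 5.20 ÷ 0.039 = 133.333 s
D = 100.4 mm = 0.1004 m;  h = 6.64 mm = 0.00664 m
Allowable rise: ΔT_a = T_lim − T_in = 210.4 − 166.3 = 44.1 K
Invert ΔT = ηγ̇²t_res/(ρcp) for γ̇: γ̇_max² = ΔT_a ρ cp / (η t_res) = 44.1·999·2595 / (5432·133.333) = 157.849 s⁻²
γ̇_max = sqrt(157.849) = 12.5638 s⁻¹
N_max = γ̇_max h / (πD) = 12.5638·0.00664/(π·0.1004) = 0.264488 rev/s → ×60 = 15.8693 rpm

value=15.87 rpm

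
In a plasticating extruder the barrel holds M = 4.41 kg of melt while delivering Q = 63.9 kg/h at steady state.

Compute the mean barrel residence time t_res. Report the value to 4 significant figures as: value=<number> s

Convert throughput: Q = 63.9 kg/h = 63.9/3600 = 0.01775 kg/s
t_res = M / Q_s = 4.41 ÷ 0.01775 = 248.451 s

value=248.5 s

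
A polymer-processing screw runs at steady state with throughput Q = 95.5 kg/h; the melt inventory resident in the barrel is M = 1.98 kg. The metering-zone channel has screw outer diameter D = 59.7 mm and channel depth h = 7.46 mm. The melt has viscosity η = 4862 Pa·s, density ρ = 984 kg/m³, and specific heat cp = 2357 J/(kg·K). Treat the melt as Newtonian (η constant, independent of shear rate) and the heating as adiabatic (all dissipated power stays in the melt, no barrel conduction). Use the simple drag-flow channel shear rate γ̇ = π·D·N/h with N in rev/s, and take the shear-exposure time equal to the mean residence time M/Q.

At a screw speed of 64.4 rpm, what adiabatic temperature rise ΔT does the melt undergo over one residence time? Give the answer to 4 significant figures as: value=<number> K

value=113.9 K

Q_s = Q / 3600 = 95.5 / 3600 = 0.0265278 kg/s
t_res = M / Q_s = 1.98 / 0.0265278 = 74.6387 s
D = 59.7 mm = 0.0597 m;  h = 7.46 mm = 0.00746 m;  N = 64.4 rpm / 60 = 1.07333 rev/s
γ̇ = π·D·N / h = π · 0.0597 · 1.07333 / 0.00746 = 26.9848 s⁻¹
ΔT = η·γ̇²·t_res/(ρ·cp) = [4862 × 26.9848² × 74.6387] / [984 × 2357] = 113.937 K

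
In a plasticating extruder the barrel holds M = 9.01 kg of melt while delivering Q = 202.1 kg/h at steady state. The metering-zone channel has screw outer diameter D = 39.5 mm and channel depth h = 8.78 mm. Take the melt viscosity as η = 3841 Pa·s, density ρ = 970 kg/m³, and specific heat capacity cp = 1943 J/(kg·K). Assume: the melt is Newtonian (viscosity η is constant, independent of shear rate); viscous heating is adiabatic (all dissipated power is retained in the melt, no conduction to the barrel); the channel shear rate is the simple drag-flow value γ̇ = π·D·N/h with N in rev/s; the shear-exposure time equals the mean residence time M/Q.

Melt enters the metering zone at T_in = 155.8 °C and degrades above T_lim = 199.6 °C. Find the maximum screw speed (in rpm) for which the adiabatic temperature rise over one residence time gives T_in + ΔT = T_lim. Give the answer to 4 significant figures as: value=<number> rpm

Q_s = Q / 3600 = 202.1 / 3600 = 0.0561389 kg/s
t_res = M / Q_s = 9.01 / 0.0561389 = 160.495 s
Convert to metres: D = 0.0395 m, h = 0.00878 m
ΔT_a = T_lim − T_in = 199.6 °C − 155.8 °C = 43.8 K
Invert ΔT = ηγ̇²t_res/(ρcp) for γ̇: γ̇_max² = ΔT_a ρ cp / (η t_res) = 43.8·970·1943 / (3841·160.495) = 133.91 s⁻²
γ̇_max = √133.91 = 11.572 s⁻¹
N_max = γ̇_max·h / (π·D) = 11.572 · 0.00878 / (π · 0.0395) = 0.818755 rev/s = 49.1253 rpm

value=49.13 rpm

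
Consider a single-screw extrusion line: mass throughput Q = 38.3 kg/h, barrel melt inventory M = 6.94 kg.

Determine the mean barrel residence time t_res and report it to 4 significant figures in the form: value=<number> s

value=652.3 s

Q_s = Q / 3600 = 38.3 / 3600 = 0.0106389 kg/s
Mean residence time: t_res = M/Q_s = 6.94 kg / 0.0106389 kg/s = 652.324 s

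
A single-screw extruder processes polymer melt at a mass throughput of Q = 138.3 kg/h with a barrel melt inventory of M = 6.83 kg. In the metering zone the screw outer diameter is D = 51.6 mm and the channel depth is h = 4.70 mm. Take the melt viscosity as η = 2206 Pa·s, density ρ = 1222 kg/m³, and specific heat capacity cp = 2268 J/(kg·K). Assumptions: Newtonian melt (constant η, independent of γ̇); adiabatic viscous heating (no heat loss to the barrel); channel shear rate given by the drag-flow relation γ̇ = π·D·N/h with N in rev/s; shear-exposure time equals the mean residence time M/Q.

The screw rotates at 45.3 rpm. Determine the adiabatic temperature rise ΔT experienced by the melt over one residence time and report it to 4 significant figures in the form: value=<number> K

value=95.96 K

Q_s = Q / 3600 = 138.3 / 3600 = 0.0384167 kg/s
Mean residence time: t_res = M/Q_s = 6.83 kg / 0.0384167 kg/s = 177.787 s
D = 51.6 mm = 0.0516 m;  h = 4.70 mm = 0.0047 m;  N = 45.3 rpm / 60 = 0.755 rev/s
γ̇ = π D N / h = (π)(0.0516)(0.755) / 0.0047 = 26.0405 s⁻¹
ΔT = η·γ̇²·t_res/(ρ·cp) = [2206 × 26.0405² × 177.787] / [1222 × 2268] = 95.9599 K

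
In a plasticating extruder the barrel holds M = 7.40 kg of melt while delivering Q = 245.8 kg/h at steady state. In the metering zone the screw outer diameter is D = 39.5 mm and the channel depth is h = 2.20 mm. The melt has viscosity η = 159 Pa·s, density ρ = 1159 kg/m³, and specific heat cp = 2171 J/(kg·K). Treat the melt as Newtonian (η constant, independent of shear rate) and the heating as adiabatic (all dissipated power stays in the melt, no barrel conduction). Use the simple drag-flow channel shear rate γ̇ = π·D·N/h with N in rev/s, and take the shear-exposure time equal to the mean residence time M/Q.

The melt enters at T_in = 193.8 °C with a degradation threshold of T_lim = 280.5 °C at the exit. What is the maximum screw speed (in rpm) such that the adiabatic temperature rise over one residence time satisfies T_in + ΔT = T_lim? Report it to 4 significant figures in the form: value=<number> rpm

Convert throughput: Q = 245.8 kg/h = 245.8/3600 = 0.0682778 kg/s
Mean residence time: t_res = M/Q_s = 7.40 kg / 0.0682778 kg/s = 108.381 s
D = 39.5 mm = 0.0395 m;  h = 2.20 mm = 0.0022 m
ΔT_a = T_lim − T_in = 280.5 °C − 193.8 °C = 86.7 K
γ̇_max² = ΔT_a·ρ·cp/(η·t_res) = 86.7·1159·2171/(159·108.381) = 12659.4 s⁻²
Take the square root: γ̇_max = √(12659.4) = 112.514 s⁻¹
N_max = γ̇_max h / (πD) = 112.514·0.0022/(π·0.0395) = 1.99472 rev/s → ×60 = 119.683 rpm

value=119.7 rpm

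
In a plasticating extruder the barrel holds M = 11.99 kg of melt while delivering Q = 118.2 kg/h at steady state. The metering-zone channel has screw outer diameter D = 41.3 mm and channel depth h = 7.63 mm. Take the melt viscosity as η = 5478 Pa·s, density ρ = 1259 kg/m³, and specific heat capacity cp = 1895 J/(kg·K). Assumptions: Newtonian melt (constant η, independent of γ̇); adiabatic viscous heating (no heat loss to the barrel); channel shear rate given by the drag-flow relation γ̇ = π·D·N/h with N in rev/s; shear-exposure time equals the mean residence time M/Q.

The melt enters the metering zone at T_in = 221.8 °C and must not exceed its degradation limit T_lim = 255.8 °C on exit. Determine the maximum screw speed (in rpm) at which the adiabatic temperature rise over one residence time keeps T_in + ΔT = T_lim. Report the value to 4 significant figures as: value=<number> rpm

Q_s = Q / 3600 = 118.2 / 3600 = 0.0328333 kg/s
Mean residence time: t_res = M/Q_s = 11.99 kg / 0.0328333 kg/s = 365.178 s
Convert to metres: D = 0.0413 m, h = 0.00763 m
ΔT_a = T_lim − T_in = 255.8 − 221.8 = 34 K
γ̇_max² = ΔT_a·ρ·cp / (η·t_res) = [34 × 1259 × 1895] / [5478 × 365.178] = 40.5497 s⁻²
γ̇_max = sqrt(40.5497) = 6.36786 s⁻¹
Solve γ̇ = πDN/h for N: N_max = γ̇_max·h/(π·D) = 6.36786 × 0.00763 / (π × 0.0413) = 0.374471 rev/s = 22.4683 rpm

value=22.47 rpm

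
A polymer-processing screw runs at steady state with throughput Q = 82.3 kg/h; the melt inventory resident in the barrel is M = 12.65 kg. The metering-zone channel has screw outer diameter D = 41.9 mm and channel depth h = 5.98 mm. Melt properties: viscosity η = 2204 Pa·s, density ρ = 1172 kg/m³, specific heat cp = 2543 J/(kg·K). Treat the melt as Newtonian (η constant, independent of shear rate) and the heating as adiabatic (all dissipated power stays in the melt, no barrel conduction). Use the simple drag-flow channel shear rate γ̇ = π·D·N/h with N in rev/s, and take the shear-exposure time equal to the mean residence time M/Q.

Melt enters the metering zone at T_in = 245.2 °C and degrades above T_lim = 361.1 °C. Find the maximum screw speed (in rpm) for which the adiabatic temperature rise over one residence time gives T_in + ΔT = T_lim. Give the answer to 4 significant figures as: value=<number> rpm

value=45.87 rpm

Convert throughput: Q = 82.3 kg/h = 82.3/3600 = 0.0228611 kg/s
t_res = M / Q_s = 12.65 ÷ 0.0228611 = 553.341 s
Convert to metres: D = 0.0419 m, h = 0.00598 m
ΔT_a = T_lim − T_in = 361.1 − 245.2 = 115.9 K
Invert ΔT = ηγ̇²t_res/(ρcp) for γ̇: γ̇_max² = ΔT_a ρ cp / (η t_res) = 115.9·1172·2543 / (2204·553.341) = 283.239 s⁻²
γ̇_max = √283.239 = 16.8297 s⁻¹
N_max = γ̇_max h / (πD) = 16.8297·0.00598/(π·0.0419) = 0.764564 rev/s → ×60 = 45.8738 rpm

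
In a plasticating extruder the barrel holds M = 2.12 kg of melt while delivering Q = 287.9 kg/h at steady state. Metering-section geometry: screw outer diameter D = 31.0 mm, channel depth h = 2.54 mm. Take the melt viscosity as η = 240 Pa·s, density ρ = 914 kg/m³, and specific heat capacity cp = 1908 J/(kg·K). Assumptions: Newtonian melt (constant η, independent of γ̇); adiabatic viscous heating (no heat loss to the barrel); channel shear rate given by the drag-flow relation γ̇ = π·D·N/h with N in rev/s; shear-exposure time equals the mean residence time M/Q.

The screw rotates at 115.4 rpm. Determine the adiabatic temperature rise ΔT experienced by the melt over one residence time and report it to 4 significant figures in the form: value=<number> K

value=19.84 K

Throughput in SI: Q_s = 287.9 kg/h ÷ 3600 s/h = 0.0799722 kg/s
t_res = M / Q_s = 2.12 / 0.0799722 = 26.5092 s
Convert to SI: D = 0.031 m, h = 0.00254 m, N = 115.4/60 = 1.92333 rev/s
γ̇ = π·D·N / h = π · 0.031 · 1.92333 / 0.00254 = 73.745 s⁻¹
ΔT = η·γ̇²·t_res / (ρ·cp) = 240 · (73.745)² · 26.5092 / (914 · 1908) = 19.8403 K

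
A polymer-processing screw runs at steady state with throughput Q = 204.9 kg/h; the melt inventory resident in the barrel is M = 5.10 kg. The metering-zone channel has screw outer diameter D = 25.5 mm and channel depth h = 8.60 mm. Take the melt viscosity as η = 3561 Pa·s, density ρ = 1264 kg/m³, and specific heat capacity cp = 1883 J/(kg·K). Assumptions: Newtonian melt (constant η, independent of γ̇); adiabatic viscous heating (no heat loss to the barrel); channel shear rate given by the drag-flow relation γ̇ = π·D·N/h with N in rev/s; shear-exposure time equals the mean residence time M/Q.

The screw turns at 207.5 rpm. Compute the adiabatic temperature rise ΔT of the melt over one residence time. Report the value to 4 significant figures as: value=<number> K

Throughput in SI: Q_s = 204.9 kg/h ÷ 3600 s/h = 0.0569167 kg/s
Mean residence time: t_res = M/Q_s = 5.10 kg / 0.0569167 kg/s = 89.6047 s
D = 25.5 mm = 0.0255 m;  h = 8.60 mm = 0.0086 m;  N = 207.5 rpm / 60 = 3.45833 rev/s
γ̇ = π D N / h = (π)(0.0255)(3.45833) / 0.0086 = 32.215 s⁻¹
Adiabatic rise: ΔT = η γ̇² t_res / (ρ cp) = 3561·(32.215)²·89.6047 / (1264·1883) = 139.13 K

value=139.1 K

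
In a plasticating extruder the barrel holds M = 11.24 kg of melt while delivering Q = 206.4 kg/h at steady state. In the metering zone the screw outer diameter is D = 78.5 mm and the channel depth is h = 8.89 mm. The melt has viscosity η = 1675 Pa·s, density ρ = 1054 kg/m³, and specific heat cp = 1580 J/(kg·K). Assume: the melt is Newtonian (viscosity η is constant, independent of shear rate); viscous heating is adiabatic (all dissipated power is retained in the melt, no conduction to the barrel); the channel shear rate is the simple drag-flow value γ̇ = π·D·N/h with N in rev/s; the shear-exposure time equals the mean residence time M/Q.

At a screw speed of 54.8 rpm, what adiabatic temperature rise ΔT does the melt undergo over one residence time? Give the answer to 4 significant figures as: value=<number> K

value=126.6 K

Throughput in SI: Q_s = 206.4 kg/h ÷ 3600 s/h = 0.0573333 kg/s
Mean residence time: t_res = M/Q_s = 11.24 kg / 0.0573333 kg/s = 196.047 s
Convert to SI: D = 0.0785 m, h = 0.00889 m, N = 54.8/60 = 0.913333 rev/s
γ̇ = π·D·N / h = π · 0.0785 · 0.913333 / 0.00889 = 25.3365 s⁻¹
ΔT = η·γ̇²·t_res / (ρ·cp) = 1675 · (25.3365)² · 196.047 / (1054 · 1580) = 126.582 K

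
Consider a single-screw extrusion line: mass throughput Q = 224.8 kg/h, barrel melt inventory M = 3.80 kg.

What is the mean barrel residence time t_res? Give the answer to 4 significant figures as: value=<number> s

Q_s = Q / 3600 = 224.8 / 3600 = 0.0624444 kg/s
t_res = M / Q_s = 3.80 / 0.0624444 = 60.8541 s

value=60.85 s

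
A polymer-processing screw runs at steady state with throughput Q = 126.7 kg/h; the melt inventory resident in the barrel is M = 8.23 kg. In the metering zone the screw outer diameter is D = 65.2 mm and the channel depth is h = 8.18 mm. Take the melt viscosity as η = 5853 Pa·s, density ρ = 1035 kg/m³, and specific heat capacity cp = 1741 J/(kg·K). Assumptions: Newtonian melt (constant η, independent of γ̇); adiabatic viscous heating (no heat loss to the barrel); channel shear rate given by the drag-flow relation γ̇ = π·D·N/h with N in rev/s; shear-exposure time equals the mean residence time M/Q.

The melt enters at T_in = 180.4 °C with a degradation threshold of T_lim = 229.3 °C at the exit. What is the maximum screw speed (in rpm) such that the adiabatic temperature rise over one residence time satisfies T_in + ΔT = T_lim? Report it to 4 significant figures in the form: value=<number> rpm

Throughput in SI: Q_s = 126.7 kg/h ÷ 3600 s/h = 0.0351944 kg/s
t_res = M / Q_s = 8.23 ÷ 0.0351944 = 233.844 s
D = 65.2 mm = 0.0652 m;  h = 8.18 mm = 0.00818 m
Allowable rise: ΔT_a = T_lim − T_in = 229.3 − 180.4 = 48.9 K
γ̇_max² = ΔT_a·ρ·cp/(η·t_res) = 48.9·1035·1741/(5853·233.844) = 64.3789 s⁻²
γ̇_max = √64.3789 = 8.02365 s⁻¹
N_max = γ̇_max·h / (π·D) = 8.02365 · 0.00818 / (π · 0.0652) = 0.320426 rev/s = 19.2256 rpm

value=19.23 rpm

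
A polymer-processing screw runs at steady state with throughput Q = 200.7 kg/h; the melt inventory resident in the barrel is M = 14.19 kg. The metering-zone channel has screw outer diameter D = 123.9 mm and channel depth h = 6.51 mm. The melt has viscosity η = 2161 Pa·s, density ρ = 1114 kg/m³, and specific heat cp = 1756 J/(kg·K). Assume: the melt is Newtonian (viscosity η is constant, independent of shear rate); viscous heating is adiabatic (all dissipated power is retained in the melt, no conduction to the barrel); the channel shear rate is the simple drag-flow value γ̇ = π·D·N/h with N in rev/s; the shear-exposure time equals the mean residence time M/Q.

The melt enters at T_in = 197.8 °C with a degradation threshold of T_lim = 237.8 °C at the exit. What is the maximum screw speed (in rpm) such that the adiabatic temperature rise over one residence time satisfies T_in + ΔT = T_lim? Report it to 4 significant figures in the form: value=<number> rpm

value=11.97 rpm

Q_s = Q / 3600 = 200.7 / 3600 = 0.05575 kg/s
Mean residence time: t_res = M/Q_s = 14.19 kg / 0.05575 kg/s = 254.529 s
Convert to metres: D = 0.1239 m, h = 0.00651 m
ΔT_a = T_lim − T_in = 237.8 − 197.8 = 40 K
γ̇_max² = ΔT_a·ρ·cp / (η·t_res) = [40 × 1114 × 1756] / [2161 × 254.529] = 142.258 s⁻²
γ̇_max = √142.258 = 11.9272 s⁻¹
Solve γ̇ = πDN/h for N: N_max = γ̇_max·h/(π·D) = 11.9272 × 0.00651 / (π × 0.1239) = 0.19948 rev/s = 11.9688 rpm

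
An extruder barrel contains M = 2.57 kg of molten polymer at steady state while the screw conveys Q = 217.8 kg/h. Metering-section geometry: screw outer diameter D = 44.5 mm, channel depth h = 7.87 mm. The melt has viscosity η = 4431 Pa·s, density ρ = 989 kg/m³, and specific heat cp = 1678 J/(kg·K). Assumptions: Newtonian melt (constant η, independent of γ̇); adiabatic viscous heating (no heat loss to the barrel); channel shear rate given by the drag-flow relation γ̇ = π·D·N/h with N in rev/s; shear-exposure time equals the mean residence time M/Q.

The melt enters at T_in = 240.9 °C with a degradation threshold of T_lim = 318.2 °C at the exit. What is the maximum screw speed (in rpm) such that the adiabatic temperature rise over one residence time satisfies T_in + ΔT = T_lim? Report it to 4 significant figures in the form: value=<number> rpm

value=88.18 rpm

Throughput in SI: Q_s = 217.8 kg/h ÷ 3600 s/h = 0.0605 kg/s
t_res = M / Q_s = 2.57 / 0.0605 = 42.4793 s
Geometry in SI: D = 44.5 mm → 0.0445 m, h = 7.87 mm → 0.00787 m
ΔT_a = T_lim − T_in = 318.2 − 240.9 = 77.3 K
γ̇_max² = ΔT_a·ρ·cp/(η·t_res) = 77.3·989·1678/(4431·42.4793) = 681.535 s⁻²
γ̇_max = sqrt(681.535) = 26.1062 s⁻¹
N_max = γ̇_max·h / (π·D) = 26.1062 · 0.00787 / (π · 0.0445) = 1.46963 rev/s = 88.178 rpm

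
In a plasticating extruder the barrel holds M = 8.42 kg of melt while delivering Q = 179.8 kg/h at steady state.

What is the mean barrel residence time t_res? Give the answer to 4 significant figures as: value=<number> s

Q_s = Q / 3600 = 179.8 / 3600 = 0.0499444 kg/s
t_res = M / Q_s = 8.42 / 0.0499444 = 168.587 s

value=168.6 s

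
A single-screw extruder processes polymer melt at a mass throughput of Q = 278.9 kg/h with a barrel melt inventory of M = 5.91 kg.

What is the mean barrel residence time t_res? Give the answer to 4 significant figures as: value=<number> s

Q_s = Q / 3600 = 278.9 / 3600 = 0.0774722 kg/s
t_res = M / Q_s = 5.91 / 0.0774722 = 76.2854 s

value=76.29 s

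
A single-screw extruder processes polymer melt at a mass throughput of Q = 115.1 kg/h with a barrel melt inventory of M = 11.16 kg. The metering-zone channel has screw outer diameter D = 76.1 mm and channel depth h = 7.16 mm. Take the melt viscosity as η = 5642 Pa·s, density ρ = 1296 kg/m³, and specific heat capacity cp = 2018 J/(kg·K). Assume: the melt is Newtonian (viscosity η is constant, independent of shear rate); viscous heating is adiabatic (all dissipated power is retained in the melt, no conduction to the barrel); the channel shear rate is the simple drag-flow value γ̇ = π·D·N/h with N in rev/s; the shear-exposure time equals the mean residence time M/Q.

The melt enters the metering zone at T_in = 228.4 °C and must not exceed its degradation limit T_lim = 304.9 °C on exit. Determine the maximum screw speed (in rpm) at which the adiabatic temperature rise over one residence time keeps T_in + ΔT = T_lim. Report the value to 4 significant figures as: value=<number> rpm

Convert throughput: Q = 115.1 kg/h = 115.1/3600 = 0.0319722 kg/s
t_res = M / Q_s = 11.16 / 0.0319722 = 349.053 s
D = 76.1 mm = 0.0761 m;  h = 7.16 mm = 0.00716 m
ΔT_a = T_lim − T_in = 304.9 °C − 228.4 °C = 76.5 K
Invert ΔT = ηγ̇²t_res/(ρcp) for γ̇: γ̇_max² = ΔT_a ρ cp / (η t_res) = 76.5·1296·2018 / (5642·349.053) = 101.593 s⁻²
γ̇_max = √101.593 = 10.0793 s⁻¹
Solve γ̇ = πDN/h for N: N_max = γ̇_max·h/(π·D) = 10.0793 × 0.00716 / (π × 0.0761) = 0.301863 rev/s = 18.1118 rpm

value=18.11 rpm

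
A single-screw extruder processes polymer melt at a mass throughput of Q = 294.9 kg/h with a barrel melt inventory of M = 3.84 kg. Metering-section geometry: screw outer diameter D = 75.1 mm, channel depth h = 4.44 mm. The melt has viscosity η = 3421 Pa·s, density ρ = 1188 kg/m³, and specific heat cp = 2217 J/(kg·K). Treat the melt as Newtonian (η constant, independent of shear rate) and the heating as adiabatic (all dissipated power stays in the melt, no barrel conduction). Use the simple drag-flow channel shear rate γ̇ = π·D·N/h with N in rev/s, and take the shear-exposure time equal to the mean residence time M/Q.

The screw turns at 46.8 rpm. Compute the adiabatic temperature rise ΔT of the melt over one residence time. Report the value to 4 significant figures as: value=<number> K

value=104.6 K

Convert throughput: Q = 294.9 kg/h = 294.9/3600 = 0.0819167 kg/s
t_res = M / Q_s = 3.84 ÷ 0.0819167 = 46.8769 s
D = 75.1 mm = 0.0751 m;  h = 4.44 mm = 0.00444 m;  N = 46.8 rpm / 60 = 0.78 rev/s
γ̇ = π D N / h = (π)(0.0751)(0.78) / 0.00444 = 41.4478 s⁻¹
ΔT = η·γ̇²·t_res/(ρ·cp) = [3421 × 41.4478² × 46.8769] / [1188 × 2217] = 104.6 K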